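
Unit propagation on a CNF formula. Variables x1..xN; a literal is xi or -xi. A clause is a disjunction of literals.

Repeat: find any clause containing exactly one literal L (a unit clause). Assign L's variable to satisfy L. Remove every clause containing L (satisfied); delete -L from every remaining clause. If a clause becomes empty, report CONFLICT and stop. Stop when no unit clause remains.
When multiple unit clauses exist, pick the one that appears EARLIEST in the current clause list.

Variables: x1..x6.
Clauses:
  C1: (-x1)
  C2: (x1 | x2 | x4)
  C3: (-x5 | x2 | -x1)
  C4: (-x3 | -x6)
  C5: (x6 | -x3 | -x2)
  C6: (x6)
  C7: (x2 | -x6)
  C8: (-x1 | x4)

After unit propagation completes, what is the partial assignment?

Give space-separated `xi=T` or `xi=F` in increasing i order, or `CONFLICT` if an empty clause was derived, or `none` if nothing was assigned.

Answer: x1=F x2=T x3=F x6=T

Derivation:
unit clause [-1] forces x1=F; simplify:
  drop 1 from [1, 2, 4] -> [2, 4]
  satisfied 3 clause(s); 5 remain; assigned so far: [1]
unit clause [6] forces x6=T; simplify:
  drop -6 from [-3, -6] -> [-3]
  drop -6 from [2, -6] -> [2]
  satisfied 2 clause(s); 3 remain; assigned so far: [1, 6]
unit clause [-3] forces x3=F; simplify:
  satisfied 1 clause(s); 2 remain; assigned so far: [1, 3, 6]
unit clause [2] forces x2=T; simplify:
  satisfied 2 clause(s); 0 remain; assigned so far: [1, 2, 3, 6]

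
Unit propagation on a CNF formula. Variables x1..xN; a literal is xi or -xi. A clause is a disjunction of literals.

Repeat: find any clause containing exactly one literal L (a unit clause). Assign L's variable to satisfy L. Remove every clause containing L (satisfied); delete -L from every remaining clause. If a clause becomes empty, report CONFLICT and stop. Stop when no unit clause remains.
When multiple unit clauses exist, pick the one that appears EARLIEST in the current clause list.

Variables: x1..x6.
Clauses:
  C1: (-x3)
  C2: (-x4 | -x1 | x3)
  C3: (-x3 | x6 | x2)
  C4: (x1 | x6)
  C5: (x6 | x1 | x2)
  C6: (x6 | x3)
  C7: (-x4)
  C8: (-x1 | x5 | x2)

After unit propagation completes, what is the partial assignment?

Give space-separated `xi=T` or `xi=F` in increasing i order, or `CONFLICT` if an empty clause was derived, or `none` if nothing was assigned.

Answer: x3=F x4=F x6=T

Derivation:
unit clause [-3] forces x3=F; simplify:
  drop 3 from [-4, -1, 3] -> [-4, -1]
  drop 3 from [6, 3] -> [6]
  satisfied 2 clause(s); 6 remain; assigned so far: [3]
unit clause [6] forces x6=T; simplify:
  satisfied 3 clause(s); 3 remain; assigned so far: [3, 6]
unit clause [-4] forces x4=F; simplify:
  satisfied 2 clause(s); 1 remain; assigned so far: [3, 4, 6]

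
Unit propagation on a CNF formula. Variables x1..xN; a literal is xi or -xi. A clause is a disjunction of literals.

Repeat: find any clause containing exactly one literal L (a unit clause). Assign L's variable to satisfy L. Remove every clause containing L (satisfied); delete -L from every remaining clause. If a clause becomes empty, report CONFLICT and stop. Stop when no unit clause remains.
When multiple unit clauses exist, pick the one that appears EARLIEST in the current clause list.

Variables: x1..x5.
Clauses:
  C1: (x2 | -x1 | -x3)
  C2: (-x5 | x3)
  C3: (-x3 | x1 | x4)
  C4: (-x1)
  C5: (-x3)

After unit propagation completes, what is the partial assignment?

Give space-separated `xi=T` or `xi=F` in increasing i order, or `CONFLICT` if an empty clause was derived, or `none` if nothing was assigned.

Answer: x1=F x3=F x5=F

Derivation:
unit clause [-1] forces x1=F; simplify:
  drop 1 from [-3, 1, 4] -> [-3, 4]
  satisfied 2 clause(s); 3 remain; assigned so far: [1]
unit clause [-3] forces x3=F; simplify:
  drop 3 from [-5, 3] -> [-5]
  satisfied 2 clause(s); 1 remain; assigned so far: [1, 3]
unit clause [-5] forces x5=F; simplify:
  satisfied 1 clause(s); 0 remain; assigned so far: [1, 3, 5]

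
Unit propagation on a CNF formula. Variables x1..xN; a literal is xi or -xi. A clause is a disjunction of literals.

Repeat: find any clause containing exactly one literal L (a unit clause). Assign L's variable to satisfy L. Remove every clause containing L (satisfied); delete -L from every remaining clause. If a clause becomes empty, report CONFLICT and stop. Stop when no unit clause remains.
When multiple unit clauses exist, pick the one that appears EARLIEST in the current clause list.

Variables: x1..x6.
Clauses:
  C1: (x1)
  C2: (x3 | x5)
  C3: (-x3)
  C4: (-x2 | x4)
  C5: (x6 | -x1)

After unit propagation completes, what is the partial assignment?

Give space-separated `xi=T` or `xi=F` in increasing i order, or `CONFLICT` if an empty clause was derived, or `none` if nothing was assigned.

unit clause [1] forces x1=T; simplify:
  drop -1 from [6, -1] -> [6]
  satisfied 1 clause(s); 4 remain; assigned so far: [1]
unit clause [-3] forces x3=F; simplify:
  drop 3 from [3, 5] -> [5]
  satisfied 1 clause(s); 3 remain; assigned so far: [1, 3]
unit clause [5] forces x5=T; simplify:
  satisfied 1 clause(s); 2 remain; assigned so far: [1, 3, 5]
unit clause [6] forces x6=T; simplify:
  satisfied 1 clause(s); 1 remain; assigned so far: [1, 3, 5, 6]

Answer: x1=T x3=F x5=T x6=T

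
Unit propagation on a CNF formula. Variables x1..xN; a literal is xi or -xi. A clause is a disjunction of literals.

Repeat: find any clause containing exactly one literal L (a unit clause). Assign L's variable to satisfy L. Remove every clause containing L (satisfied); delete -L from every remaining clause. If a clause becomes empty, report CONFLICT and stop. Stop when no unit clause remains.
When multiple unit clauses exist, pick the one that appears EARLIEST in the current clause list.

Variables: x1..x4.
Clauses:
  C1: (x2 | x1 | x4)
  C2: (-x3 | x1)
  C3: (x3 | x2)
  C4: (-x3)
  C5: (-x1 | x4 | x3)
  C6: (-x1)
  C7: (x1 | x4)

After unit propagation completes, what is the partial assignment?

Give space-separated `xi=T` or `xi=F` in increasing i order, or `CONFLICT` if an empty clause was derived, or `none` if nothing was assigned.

unit clause [-3] forces x3=F; simplify:
  drop 3 from [3, 2] -> [2]
  drop 3 from [-1, 4, 3] -> [-1, 4]
  satisfied 2 clause(s); 5 remain; assigned so far: [3]
unit clause [2] forces x2=T; simplify:
  satisfied 2 clause(s); 3 remain; assigned so far: [2, 3]
unit clause [-1] forces x1=F; simplify:
  drop 1 from [1, 4] -> [4]
  satisfied 2 clause(s); 1 remain; assigned so far: [1, 2, 3]
unit clause [4] forces x4=T; simplify:
  satisfied 1 clause(s); 0 remain; assigned so far: [1, 2, 3, 4]

Answer: x1=F x2=T x3=F x4=T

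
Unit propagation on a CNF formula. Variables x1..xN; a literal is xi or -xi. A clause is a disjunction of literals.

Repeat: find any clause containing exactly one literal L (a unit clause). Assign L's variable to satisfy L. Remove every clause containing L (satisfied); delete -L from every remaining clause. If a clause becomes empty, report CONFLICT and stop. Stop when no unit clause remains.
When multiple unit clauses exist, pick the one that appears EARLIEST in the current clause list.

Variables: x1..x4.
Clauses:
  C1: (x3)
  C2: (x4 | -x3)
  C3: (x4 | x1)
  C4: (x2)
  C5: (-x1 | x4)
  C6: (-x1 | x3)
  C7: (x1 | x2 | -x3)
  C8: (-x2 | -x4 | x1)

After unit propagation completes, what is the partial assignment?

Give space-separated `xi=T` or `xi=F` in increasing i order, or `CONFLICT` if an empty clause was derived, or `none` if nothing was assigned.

Answer: x1=T x2=T x3=T x4=T

Derivation:
unit clause [3] forces x3=T; simplify:
  drop -3 from [4, -3] -> [4]
  drop -3 from [1, 2, -3] -> [1, 2]
  satisfied 2 clause(s); 6 remain; assigned so far: [3]
unit clause [4] forces x4=T; simplify:
  drop -4 from [-2, -4, 1] -> [-2, 1]
  satisfied 3 clause(s); 3 remain; assigned so far: [3, 4]
unit clause [2] forces x2=T; simplify:
  drop -2 from [-2, 1] -> [1]
  satisfied 2 clause(s); 1 remain; assigned so far: [2, 3, 4]
unit clause [1] forces x1=T; simplify:
  satisfied 1 clause(s); 0 remain; assigned so far: [1, 2, 3, 4]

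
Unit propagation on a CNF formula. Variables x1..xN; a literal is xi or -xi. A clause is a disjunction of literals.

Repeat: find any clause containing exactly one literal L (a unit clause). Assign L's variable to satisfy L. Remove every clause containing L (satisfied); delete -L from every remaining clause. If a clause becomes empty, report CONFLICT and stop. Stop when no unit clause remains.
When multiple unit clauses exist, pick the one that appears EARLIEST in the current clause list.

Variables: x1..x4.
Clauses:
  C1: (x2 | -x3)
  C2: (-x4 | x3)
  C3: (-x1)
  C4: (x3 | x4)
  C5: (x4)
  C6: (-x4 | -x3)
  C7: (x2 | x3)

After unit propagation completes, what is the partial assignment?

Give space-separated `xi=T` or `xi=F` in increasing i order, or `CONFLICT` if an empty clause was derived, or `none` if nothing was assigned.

Answer: CONFLICT

Derivation:
unit clause [-1] forces x1=F; simplify:
  satisfied 1 clause(s); 6 remain; assigned so far: [1]
unit clause [4] forces x4=T; simplify:
  drop -4 from [-4, 3] -> [3]
  drop -4 from [-4, -3] -> [-3]
  satisfied 2 clause(s); 4 remain; assigned so far: [1, 4]
unit clause [3] forces x3=T; simplify:
  drop -3 from [2, -3] -> [2]
  drop -3 from [-3] -> [] (empty!)
  satisfied 2 clause(s); 2 remain; assigned so far: [1, 3, 4]
CONFLICT (empty clause)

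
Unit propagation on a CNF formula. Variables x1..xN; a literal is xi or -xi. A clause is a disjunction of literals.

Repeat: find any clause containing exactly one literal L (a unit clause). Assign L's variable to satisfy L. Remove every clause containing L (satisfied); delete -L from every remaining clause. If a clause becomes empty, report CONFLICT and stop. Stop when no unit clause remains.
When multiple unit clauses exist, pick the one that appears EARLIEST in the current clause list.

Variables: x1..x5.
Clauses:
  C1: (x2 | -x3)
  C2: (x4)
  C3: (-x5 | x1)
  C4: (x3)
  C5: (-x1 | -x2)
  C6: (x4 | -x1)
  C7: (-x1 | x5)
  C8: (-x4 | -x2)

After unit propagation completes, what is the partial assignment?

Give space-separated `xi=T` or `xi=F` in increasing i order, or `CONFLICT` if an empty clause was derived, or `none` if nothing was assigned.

Answer: CONFLICT

Derivation:
unit clause [4] forces x4=T; simplify:
  drop -4 from [-4, -2] -> [-2]
  satisfied 2 clause(s); 6 remain; assigned so far: [4]
unit clause [3] forces x3=T; simplify:
  drop -3 from [2, -3] -> [2]
  satisfied 1 clause(s); 5 remain; assigned so far: [3, 4]
unit clause [2] forces x2=T; simplify:
  drop -2 from [-1, -2] -> [-1]
  drop -2 from [-2] -> [] (empty!)
  satisfied 1 clause(s); 4 remain; assigned so far: [2, 3, 4]
CONFLICT (empty clause)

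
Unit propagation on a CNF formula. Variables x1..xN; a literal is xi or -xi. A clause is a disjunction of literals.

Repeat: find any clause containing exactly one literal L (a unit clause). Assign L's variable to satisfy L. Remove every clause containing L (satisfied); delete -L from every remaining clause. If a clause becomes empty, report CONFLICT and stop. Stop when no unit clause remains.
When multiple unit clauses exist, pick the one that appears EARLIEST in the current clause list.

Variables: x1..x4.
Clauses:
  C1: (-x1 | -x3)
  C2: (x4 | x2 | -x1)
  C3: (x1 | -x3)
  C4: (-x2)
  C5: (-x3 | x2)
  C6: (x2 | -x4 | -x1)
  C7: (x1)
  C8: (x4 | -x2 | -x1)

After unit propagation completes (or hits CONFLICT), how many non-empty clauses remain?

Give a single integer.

unit clause [-2] forces x2=F; simplify:
  drop 2 from [4, 2, -1] -> [4, -1]
  drop 2 from [-3, 2] -> [-3]
  drop 2 from [2, -4, -1] -> [-4, -1]
  satisfied 2 clause(s); 6 remain; assigned so far: [2]
unit clause [-3] forces x3=F; simplify:
  satisfied 3 clause(s); 3 remain; assigned so far: [2, 3]
unit clause [1] forces x1=T; simplify:
  drop -1 from [4, -1] -> [4]
  drop -1 from [-4, -1] -> [-4]
  satisfied 1 clause(s); 2 remain; assigned so far: [1, 2, 3]
unit clause [4] forces x4=T; simplify:
  drop -4 from [-4] -> [] (empty!)
  satisfied 1 clause(s); 1 remain; assigned so far: [1, 2, 3, 4]
CONFLICT (empty clause)

Answer: 0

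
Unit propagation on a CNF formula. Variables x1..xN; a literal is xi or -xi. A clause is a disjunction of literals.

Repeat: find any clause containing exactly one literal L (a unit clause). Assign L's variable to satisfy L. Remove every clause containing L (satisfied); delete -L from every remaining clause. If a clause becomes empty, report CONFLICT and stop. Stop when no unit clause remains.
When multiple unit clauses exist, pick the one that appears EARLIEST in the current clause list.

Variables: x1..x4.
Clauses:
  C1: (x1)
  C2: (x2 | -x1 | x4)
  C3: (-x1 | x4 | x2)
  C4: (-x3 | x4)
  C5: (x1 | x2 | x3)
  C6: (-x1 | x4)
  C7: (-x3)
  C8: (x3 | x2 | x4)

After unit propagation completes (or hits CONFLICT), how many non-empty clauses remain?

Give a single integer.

unit clause [1] forces x1=T; simplify:
  drop -1 from [2, -1, 4] -> [2, 4]
  drop -1 from [-1, 4, 2] -> [4, 2]
  drop -1 from [-1, 4] -> [4]
  satisfied 2 clause(s); 6 remain; assigned so far: [1]
unit clause [4] forces x4=T; simplify:
  satisfied 5 clause(s); 1 remain; assigned so far: [1, 4]
unit clause [-3] forces x3=F; simplify:
  satisfied 1 clause(s); 0 remain; assigned so far: [1, 3, 4]

Answer: 0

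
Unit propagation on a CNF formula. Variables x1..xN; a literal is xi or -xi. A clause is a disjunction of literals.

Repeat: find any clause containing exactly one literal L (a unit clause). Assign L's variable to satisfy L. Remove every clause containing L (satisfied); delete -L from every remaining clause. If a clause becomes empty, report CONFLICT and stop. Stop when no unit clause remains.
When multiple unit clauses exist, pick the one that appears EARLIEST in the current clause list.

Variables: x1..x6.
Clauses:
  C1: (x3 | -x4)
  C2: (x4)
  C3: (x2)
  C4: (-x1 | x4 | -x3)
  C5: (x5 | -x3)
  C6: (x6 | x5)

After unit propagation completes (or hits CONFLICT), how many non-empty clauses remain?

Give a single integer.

Answer: 0

Derivation:
unit clause [4] forces x4=T; simplify:
  drop -4 from [3, -4] -> [3]
  satisfied 2 clause(s); 4 remain; assigned so far: [4]
unit clause [3] forces x3=T; simplify:
  drop -3 from [5, -3] -> [5]
  satisfied 1 clause(s); 3 remain; assigned so far: [3, 4]
unit clause [2] forces x2=T; simplify:
  satisfied 1 clause(s); 2 remain; assigned so far: [2, 3, 4]
unit clause [5] forces x5=T; simplify:
  satisfied 2 clause(s); 0 remain; assigned so far: [2, 3, 4, 5]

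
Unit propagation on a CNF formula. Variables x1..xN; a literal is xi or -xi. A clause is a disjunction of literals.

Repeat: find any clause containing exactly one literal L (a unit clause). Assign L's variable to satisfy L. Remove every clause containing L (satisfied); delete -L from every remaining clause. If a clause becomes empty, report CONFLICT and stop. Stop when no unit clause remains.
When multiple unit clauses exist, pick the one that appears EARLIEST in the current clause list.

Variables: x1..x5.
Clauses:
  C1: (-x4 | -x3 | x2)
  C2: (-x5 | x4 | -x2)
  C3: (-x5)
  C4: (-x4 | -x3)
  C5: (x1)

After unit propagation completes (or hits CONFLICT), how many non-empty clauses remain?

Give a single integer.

unit clause [-5] forces x5=F; simplify:
  satisfied 2 clause(s); 3 remain; assigned so far: [5]
unit clause [1] forces x1=T; simplify:
  satisfied 1 clause(s); 2 remain; assigned so far: [1, 5]

Answer: 2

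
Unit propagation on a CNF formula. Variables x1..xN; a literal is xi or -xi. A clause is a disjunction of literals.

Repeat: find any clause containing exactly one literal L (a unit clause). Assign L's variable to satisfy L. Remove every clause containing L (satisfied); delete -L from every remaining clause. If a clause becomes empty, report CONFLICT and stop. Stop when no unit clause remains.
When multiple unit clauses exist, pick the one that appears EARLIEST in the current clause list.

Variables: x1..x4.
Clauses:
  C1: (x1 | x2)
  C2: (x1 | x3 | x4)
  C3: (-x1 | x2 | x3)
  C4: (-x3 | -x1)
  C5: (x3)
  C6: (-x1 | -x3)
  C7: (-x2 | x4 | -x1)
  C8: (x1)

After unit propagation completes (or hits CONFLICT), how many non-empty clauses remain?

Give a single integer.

unit clause [3] forces x3=T; simplify:
  drop -3 from [-3, -1] -> [-1]
  drop -3 from [-1, -3] -> [-1]
  satisfied 3 clause(s); 5 remain; assigned so far: [3]
unit clause [-1] forces x1=F; simplify:
  drop 1 from [1, 2] -> [2]
  drop 1 from [1] -> [] (empty!)
  satisfied 3 clause(s); 2 remain; assigned so far: [1, 3]
CONFLICT (empty clause)

Answer: 1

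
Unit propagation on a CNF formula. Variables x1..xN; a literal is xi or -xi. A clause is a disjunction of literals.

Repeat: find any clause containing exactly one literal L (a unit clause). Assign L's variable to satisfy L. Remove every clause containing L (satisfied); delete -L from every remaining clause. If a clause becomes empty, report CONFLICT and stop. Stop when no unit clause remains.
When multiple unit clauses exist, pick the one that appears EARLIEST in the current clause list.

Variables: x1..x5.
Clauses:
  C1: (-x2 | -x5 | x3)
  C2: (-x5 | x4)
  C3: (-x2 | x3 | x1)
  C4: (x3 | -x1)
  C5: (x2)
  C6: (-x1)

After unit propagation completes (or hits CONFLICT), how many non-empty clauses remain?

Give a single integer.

Answer: 1

Derivation:
unit clause [2] forces x2=T; simplify:
  drop -2 from [-2, -5, 3] -> [-5, 3]
  drop -2 from [-2, 3, 1] -> [3, 1]
  satisfied 1 clause(s); 5 remain; assigned so far: [2]
unit clause [-1] forces x1=F; simplify:
  drop 1 from [3, 1] -> [3]
  satisfied 2 clause(s); 3 remain; assigned so far: [1, 2]
unit clause [3] forces x3=T; simplify:
  satisfied 2 clause(s); 1 remain; assigned so far: [1, 2, 3]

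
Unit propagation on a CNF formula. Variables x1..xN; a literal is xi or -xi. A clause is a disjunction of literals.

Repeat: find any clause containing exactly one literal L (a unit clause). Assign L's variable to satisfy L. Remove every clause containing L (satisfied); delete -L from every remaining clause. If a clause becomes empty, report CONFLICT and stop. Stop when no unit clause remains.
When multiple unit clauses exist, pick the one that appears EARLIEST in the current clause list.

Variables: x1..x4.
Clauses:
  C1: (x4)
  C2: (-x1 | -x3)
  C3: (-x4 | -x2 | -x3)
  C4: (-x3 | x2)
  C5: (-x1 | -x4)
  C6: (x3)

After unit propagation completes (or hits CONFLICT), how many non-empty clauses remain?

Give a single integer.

Answer: 0

Derivation:
unit clause [4] forces x4=T; simplify:
  drop -4 from [-4, -2, -3] -> [-2, -3]
  drop -4 from [-1, -4] -> [-1]
  satisfied 1 clause(s); 5 remain; assigned so far: [4]
unit clause [-1] forces x1=F; simplify:
  satisfied 2 clause(s); 3 remain; assigned so far: [1, 4]
unit clause [3] forces x3=T; simplify:
  drop -3 from [-2, -3] -> [-2]
  drop -3 from [-3, 2] -> [2]
  satisfied 1 clause(s); 2 remain; assigned so far: [1, 3, 4]
unit clause [-2] forces x2=F; simplify:
  drop 2 from [2] -> [] (empty!)
  satisfied 1 clause(s); 1 remain; assigned so far: [1, 2, 3, 4]
CONFLICT (empty clause)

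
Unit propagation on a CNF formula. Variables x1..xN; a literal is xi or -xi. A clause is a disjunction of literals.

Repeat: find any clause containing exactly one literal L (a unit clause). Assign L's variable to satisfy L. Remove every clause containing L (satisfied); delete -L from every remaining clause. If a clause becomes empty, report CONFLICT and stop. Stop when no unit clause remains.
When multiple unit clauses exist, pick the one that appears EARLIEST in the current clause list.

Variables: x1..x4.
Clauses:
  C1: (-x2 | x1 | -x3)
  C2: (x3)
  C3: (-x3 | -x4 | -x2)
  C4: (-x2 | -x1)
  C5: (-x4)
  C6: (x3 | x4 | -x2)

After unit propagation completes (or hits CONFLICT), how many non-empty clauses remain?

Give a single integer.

Answer: 2

Derivation:
unit clause [3] forces x3=T; simplify:
  drop -3 from [-2, 1, -3] -> [-2, 1]
  drop -3 from [-3, -4, -2] -> [-4, -2]
  satisfied 2 clause(s); 4 remain; assigned so far: [3]
unit clause [-4] forces x4=F; simplify:
  satisfied 2 clause(s); 2 remain; assigned so far: [3, 4]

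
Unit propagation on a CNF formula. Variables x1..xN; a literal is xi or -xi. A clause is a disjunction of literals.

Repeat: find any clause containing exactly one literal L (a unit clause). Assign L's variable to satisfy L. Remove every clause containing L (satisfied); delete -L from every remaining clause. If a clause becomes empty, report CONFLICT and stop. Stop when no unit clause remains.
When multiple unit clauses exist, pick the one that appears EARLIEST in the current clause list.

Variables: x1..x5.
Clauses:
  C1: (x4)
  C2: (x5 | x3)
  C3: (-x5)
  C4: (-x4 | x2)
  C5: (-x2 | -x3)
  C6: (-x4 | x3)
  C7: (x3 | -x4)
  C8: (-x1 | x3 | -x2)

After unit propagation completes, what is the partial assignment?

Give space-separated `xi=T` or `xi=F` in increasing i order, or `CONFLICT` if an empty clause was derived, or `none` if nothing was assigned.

Answer: CONFLICT

Derivation:
unit clause [4] forces x4=T; simplify:
  drop -4 from [-4, 2] -> [2]
  drop -4 from [-4, 3] -> [3]
  drop -4 from [3, -4] -> [3]
  satisfied 1 clause(s); 7 remain; assigned so far: [4]
unit clause [-5] forces x5=F; simplify:
  drop 5 from [5, 3] -> [3]
  satisfied 1 clause(s); 6 remain; assigned so far: [4, 5]
unit clause [3] forces x3=T; simplify:
  drop -3 from [-2, -3] -> [-2]
  satisfied 4 clause(s); 2 remain; assigned so far: [3, 4, 5]
unit clause [2] forces x2=T; simplify:
  drop -2 from [-2] -> [] (empty!)
  satisfied 1 clause(s); 1 remain; assigned so far: [2, 3, 4, 5]
CONFLICT (empty clause)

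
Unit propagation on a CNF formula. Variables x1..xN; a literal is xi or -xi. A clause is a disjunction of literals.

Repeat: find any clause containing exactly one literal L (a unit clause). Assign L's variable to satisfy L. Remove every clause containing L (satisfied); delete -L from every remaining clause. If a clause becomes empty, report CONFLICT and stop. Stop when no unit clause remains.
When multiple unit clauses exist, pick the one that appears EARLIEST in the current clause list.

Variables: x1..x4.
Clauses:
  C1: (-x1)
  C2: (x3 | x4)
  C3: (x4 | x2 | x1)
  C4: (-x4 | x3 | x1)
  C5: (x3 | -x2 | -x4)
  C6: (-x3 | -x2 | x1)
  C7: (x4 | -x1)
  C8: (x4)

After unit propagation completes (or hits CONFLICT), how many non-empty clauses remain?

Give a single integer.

Answer: 0

Derivation:
unit clause [-1] forces x1=F; simplify:
  drop 1 from [4, 2, 1] -> [4, 2]
  drop 1 from [-4, 3, 1] -> [-4, 3]
  drop 1 from [-3, -2, 1] -> [-3, -2]
  satisfied 2 clause(s); 6 remain; assigned so far: [1]
unit clause [4] forces x4=T; simplify:
  drop -4 from [-4, 3] -> [3]
  drop -4 from [3, -2, -4] -> [3, -2]
  satisfied 3 clause(s); 3 remain; assigned so far: [1, 4]
unit clause [3] forces x3=T; simplify:
  drop -3 from [-3, -2] -> [-2]
  satisfied 2 clause(s); 1 remain; assigned so far: [1, 3, 4]
unit clause [-2] forces x2=F; simplify:
  satisfied 1 clause(s); 0 remain; assigned so far: [1, 2, 3, 4]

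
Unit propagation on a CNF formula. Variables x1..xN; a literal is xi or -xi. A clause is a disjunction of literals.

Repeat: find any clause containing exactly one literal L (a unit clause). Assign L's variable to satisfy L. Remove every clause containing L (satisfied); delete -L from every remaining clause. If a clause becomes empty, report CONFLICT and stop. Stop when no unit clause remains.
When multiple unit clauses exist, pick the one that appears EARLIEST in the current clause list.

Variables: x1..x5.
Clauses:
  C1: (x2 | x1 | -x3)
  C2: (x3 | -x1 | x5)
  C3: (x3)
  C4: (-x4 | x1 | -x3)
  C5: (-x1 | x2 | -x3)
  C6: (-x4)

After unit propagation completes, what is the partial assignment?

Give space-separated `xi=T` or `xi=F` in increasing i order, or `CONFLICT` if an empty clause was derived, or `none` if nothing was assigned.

Answer: x3=T x4=F

Derivation:
unit clause [3] forces x3=T; simplify:
  drop -3 from [2, 1, -3] -> [2, 1]
  drop -3 from [-4, 1, -3] -> [-4, 1]
  drop -3 from [-1, 2, -3] -> [-1, 2]
  satisfied 2 clause(s); 4 remain; assigned so far: [3]
unit clause [-4] forces x4=F; simplify:
  satisfied 2 clause(s); 2 remain; assigned so far: [3, 4]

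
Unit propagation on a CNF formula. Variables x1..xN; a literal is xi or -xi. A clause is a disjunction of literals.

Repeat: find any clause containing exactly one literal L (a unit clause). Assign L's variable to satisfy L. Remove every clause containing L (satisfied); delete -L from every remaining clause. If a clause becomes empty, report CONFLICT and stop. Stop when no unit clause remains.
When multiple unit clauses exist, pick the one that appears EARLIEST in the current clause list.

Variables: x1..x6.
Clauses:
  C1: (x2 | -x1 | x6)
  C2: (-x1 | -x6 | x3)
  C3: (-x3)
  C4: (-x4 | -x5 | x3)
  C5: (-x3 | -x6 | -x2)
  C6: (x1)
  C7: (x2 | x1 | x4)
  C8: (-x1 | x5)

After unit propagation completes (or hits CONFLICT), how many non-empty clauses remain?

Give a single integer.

Answer: 0

Derivation:
unit clause [-3] forces x3=F; simplify:
  drop 3 from [-1, -6, 3] -> [-1, -6]
  drop 3 from [-4, -5, 3] -> [-4, -5]
  satisfied 2 clause(s); 6 remain; assigned so far: [3]
unit clause [1] forces x1=T; simplify:
  drop -1 from [2, -1, 6] -> [2, 6]
  drop -1 from [-1, -6] -> [-6]
  drop -1 from [-1, 5] -> [5]
  satisfied 2 clause(s); 4 remain; assigned so far: [1, 3]
unit clause [-6] forces x6=F; simplify:
  drop 6 from [2, 6] -> [2]
  satisfied 1 clause(s); 3 remain; assigned so far: [1, 3, 6]
unit clause [2] forces x2=T; simplify:
  satisfied 1 clause(s); 2 remain; assigned so far: [1, 2, 3, 6]
unit clause [5] forces x5=T; simplify:
  drop -5 from [-4, -5] -> [-4]
  satisfied 1 clause(s); 1 remain; assigned so far: [1, 2, 3, 5, 6]
unit clause [-4] forces x4=F; simplify:
  satisfied 1 clause(s); 0 remain; assigned so far: [1, 2, 3, 4, 5, 6]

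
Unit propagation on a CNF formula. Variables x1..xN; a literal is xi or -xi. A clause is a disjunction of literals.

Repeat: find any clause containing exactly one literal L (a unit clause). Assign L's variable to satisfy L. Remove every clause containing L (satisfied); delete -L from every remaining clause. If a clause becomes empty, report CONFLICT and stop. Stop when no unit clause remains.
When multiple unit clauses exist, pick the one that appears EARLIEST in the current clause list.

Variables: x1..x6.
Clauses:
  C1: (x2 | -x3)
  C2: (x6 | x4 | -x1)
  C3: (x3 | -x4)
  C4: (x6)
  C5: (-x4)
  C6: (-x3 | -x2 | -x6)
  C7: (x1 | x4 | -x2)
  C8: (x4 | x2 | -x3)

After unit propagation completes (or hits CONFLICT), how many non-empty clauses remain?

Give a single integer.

Answer: 4

Derivation:
unit clause [6] forces x6=T; simplify:
  drop -6 from [-3, -2, -6] -> [-3, -2]
  satisfied 2 clause(s); 6 remain; assigned so far: [6]
unit clause [-4] forces x4=F; simplify:
  drop 4 from [1, 4, -2] -> [1, -2]
  drop 4 from [4, 2, -3] -> [2, -3]
  satisfied 2 clause(s); 4 remain; assigned so far: [4, 6]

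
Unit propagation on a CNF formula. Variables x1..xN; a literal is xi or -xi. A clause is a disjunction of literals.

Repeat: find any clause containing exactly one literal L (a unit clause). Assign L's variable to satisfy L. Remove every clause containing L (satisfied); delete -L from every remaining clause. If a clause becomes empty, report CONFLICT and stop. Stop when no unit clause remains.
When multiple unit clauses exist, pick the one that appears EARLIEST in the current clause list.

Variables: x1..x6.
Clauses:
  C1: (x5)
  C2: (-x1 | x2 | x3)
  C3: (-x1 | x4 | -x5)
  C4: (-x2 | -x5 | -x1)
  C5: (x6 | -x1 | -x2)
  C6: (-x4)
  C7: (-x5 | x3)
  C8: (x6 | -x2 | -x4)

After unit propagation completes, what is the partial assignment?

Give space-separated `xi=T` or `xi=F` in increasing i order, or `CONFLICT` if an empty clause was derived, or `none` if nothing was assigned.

Answer: x1=F x3=T x4=F x5=T

Derivation:
unit clause [5] forces x5=T; simplify:
  drop -5 from [-1, 4, -5] -> [-1, 4]
  drop -5 from [-2, -5, -1] -> [-2, -1]
  drop -5 from [-5, 3] -> [3]
  satisfied 1 clause(s); 7 remain; assigned so far: [5]
unit clause [-4] forces x4=F; simplify:
  drop 4 from [-1, 4] -> [-1]
  satisfied 2 clause(s); 5 remain; assigned so far: [4, 5]
unit clause [-1] forces x1=F; simplify:
  satisfied 4 clause(s); 1 remain; assigned so far: [1, 4, 5]
unit clause [3] forces x3=T; simplify:
  satisfied 1 clause(s); 0 remain; assigned so far: [1, 3, 4, 5]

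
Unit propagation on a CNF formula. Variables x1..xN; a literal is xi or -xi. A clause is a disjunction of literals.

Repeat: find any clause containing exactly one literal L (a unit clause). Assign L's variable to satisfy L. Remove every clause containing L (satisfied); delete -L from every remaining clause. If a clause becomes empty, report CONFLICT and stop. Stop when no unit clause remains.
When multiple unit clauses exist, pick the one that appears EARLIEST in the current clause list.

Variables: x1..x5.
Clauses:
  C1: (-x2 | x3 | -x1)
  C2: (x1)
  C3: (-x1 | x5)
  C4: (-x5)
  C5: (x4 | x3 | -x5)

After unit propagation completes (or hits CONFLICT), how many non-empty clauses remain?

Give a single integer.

Answer: 2

Derivation:
unit clause [1] forces x1=T; simplify:
  drop -1 from [-2, 3, -1] -> [-2, 3]
  drop -1 from [-1, 5] -> [5]
  satisfied 1 clause(s); 4 remain; assigned so far: [1]
unit clause [5] forces x5=T; simplify:
  drop -5 from [-5] -> [] (empty!)
  drop -5 from [4, 3, -5] -> [4, 3]
  satisfied 1 clause(s); 3 remain; assigned so far: [1, 5]
CONFLICT (empty clause)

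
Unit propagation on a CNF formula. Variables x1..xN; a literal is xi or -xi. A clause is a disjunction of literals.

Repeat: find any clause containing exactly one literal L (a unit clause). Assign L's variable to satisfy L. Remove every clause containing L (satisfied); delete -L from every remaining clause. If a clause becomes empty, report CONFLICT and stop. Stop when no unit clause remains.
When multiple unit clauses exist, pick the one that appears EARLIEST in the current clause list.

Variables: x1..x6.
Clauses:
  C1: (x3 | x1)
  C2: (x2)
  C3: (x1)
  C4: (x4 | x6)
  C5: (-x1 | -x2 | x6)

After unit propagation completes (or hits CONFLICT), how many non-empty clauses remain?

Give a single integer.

Answer: 0

Derivation:
unit clause [2] forces x2=T; simplify:
  drop -2 from [-1, -2, 6] -> [-1, 6]
  satisfied 1 clause(s); 4 remain; assigned so far: [2]
unit clause [1] forces x1=T; simplify:
  drop -1 from [-1, 6] -> [6]
  satisfied 2 clause(s); 2 remain; assigned so far: [1, 2]
unit clause [6] forces x6=T; simplify:
  satisfied 2 clause(s); 0 remain; assigned so far: [1, 2, 6]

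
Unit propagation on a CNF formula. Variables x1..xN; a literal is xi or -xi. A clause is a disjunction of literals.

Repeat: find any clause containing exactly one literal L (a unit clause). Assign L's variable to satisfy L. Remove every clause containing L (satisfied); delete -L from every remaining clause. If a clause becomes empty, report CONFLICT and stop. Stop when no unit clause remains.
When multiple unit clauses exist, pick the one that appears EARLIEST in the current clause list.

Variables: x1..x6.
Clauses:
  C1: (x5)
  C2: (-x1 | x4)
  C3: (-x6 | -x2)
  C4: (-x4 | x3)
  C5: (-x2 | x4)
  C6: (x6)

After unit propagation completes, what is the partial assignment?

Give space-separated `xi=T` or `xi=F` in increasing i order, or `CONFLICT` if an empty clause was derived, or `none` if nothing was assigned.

unit clause [5] forces x5=T; simplify:
  satisfied 1 clause(s); 5 remain; assigned so far: [5]
unit clause [6] forces x6=T; simplify:
  drop -6 from [-6, -2] -> [-2]
  satisfied 1 clause(s); 4 remain; assigned so far: [5, 6]
unit clause [-2] forces x2=F; simplify:
  satisfied 2 clause(s); 2 remain; assigned so far: [2, 5, 6]

Answer: x2=F x5=T x6=T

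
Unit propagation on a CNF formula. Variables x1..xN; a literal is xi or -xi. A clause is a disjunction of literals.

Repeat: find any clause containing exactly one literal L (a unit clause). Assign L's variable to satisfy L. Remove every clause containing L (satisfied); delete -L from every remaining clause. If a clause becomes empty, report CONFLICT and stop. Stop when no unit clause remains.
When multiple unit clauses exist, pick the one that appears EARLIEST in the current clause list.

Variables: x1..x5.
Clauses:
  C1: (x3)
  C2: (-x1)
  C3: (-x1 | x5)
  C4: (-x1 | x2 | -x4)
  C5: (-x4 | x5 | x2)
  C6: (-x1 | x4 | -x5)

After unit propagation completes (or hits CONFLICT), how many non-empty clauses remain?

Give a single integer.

unit clause [3] forces x3=T; simplify:
  satisfied 1 clause(s); 5 remain; assigned so far: [3]
unit clause [-1] forces x1=F; simplify:
  satisfied 4 clause(s); 1 remain; assigned so far: [1, 3]

Answer: 1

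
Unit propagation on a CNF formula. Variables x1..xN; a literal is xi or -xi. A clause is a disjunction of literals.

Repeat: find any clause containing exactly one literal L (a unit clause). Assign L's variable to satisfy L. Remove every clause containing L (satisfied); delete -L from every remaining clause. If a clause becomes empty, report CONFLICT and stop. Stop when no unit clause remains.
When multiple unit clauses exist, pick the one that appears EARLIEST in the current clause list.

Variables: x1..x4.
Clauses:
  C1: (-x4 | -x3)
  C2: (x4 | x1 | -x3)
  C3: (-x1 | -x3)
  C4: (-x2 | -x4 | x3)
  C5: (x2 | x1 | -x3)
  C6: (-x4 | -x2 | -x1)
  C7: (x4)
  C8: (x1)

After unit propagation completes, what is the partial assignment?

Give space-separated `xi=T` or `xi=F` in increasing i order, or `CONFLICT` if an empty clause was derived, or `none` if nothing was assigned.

Answer: x1=T x2=F x3=F x4=T

Derivation:
unit clause [4] forces x4=T; simplify:
  drop -4 from [-4, -3] -> [-3]
  drop -4 from [-2, -4, 3] -> [-2, 3]
  drop -4 from [-4, -2, -1] -> [-2, -1]
  satisfied 2 clause(s); 6 remain; assigned so far: [4]
unit clause [-3] forces x3=F; simplify:
  drop 3 from [-2, 3] -> [-2]
  satisfied 3 clause(s); 3 remain; assigned so far: [3, 4]
unit clause [-2] forces x2=F; simplify:
  satisfied 2 clause(s); 1 remain; assigned so far: [2, 3, 4]
unit clause [1] forces x1=T; simplify:
  satisfied 1 clause(s); 0 remain; assigned so far: [1, 2, 3, 4]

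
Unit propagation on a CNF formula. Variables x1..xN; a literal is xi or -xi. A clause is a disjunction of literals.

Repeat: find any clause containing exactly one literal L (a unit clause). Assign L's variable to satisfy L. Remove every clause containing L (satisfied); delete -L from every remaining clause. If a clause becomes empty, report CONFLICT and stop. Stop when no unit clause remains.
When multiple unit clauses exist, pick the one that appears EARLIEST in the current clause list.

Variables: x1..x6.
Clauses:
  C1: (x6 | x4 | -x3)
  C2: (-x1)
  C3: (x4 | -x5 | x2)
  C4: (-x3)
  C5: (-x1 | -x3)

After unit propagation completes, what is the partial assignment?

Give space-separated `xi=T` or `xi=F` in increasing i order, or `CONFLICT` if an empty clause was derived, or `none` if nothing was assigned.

Answer: x1=F x3=F

Derivation:
unit clause [-1] forces x1=F; simplify:
  satisfied 2 clause(s); 3 remain; assigned so far: [1]
unit clause [-3] forces x3=F; simplify:
  satisfied 2 clause(s); 1 remain; assigned so far: [1, 3]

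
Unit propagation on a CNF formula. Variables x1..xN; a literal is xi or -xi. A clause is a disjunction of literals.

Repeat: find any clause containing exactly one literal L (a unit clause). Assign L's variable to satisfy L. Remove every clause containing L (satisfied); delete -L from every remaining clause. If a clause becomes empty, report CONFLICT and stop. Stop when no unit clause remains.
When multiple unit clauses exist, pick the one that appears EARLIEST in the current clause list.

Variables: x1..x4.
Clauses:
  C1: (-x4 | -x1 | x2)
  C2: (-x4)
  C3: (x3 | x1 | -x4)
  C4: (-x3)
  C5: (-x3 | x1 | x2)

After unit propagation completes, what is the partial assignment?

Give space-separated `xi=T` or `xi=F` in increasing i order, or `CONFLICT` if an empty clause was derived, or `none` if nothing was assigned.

Answer: x3=F x4=F

Derivation:
unit clause [-4] forces x4=F; simplify:
  satisfied 3 clause(s); 2 remain; assigned so far: [4]
unit clause [-3] forces x3=F; simplify:
  satisfied 2 clause(s); 0 remain; assigned so far: [3, 4]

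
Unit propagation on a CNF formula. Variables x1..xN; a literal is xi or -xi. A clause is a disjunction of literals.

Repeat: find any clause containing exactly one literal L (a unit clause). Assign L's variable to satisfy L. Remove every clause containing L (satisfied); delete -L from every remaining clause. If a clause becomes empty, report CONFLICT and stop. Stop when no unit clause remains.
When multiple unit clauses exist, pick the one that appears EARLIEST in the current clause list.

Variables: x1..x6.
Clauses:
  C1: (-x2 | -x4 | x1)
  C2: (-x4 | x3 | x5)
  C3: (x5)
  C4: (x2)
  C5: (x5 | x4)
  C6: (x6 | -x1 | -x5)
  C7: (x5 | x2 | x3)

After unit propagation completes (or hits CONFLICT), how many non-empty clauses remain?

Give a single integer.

Answer: 2

Derivation:
unit clause [5] forces x5=T; simplify:
  drop -5 from [6, -1, -5] -> [6, -1]
  satisfied 4 clause(s); 3 remain; assigned so far: [5]
unit clause [2] forces x2=T; simplify:
  drop -2 from [-2, -4, 1] -> [-4, 1]
  satisfied 1 clause(s); 2 remain; assigned so far: [2, 5]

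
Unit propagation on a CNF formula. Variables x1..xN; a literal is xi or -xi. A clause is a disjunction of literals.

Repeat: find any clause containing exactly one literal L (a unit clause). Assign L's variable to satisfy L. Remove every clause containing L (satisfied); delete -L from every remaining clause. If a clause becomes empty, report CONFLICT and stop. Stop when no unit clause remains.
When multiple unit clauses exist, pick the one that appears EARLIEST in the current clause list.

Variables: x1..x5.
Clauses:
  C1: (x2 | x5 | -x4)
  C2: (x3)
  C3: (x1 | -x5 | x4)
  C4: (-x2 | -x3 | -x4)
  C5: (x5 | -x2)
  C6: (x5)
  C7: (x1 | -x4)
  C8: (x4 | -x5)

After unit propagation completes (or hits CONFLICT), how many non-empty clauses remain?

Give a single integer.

Answer: 0

Derivation:
unit clause [3] forces x3=T; simplify:
  drop -3 from [-2, -3, -4] -> [-2, -4]
  satisfied 1 clause(s); 7 remain; assigned so far: [3]
unit clause [5] forces x5=T; simplify:
  drop -5 from [1, -5, 4] -> [1, 4]
  drop -5 from [4, -5] -> [4]
  satisfied 3 clause(s); 4 remain; assigned so far: [3, 5]
unit clause [4] forces x4=T; simplify:
  drop -4 from [-2, -4] -> [-2]
  drop -4 from [1, -4] -> [1]
  satisfied 2 clause(s); 2 remain; assigned so far: [3, 4, 5]
unit clause [-2] forces x2=F; simplify:
  satisfied 1 clause(s); 1 remain; assigned so far: [2, 3, 4, 5]
unit clause [1] forces x1=T; simplify:
  satisfied 1 clause(s); 0 remain; assigned so far: [1, 2, 3, 4, 5]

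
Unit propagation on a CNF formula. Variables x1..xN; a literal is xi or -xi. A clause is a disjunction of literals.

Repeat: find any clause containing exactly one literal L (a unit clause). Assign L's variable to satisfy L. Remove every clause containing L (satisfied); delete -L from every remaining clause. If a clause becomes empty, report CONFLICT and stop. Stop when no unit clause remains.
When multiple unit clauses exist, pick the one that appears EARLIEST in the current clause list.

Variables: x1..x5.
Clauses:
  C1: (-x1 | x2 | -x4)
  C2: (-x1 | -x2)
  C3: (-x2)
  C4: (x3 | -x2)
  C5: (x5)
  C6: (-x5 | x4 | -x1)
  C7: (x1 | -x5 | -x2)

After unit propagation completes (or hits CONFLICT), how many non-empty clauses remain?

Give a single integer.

unit clause [-2] forces x2=F; simplify:
  drop 2 from [-1, 2, -4] -> [-1, -4]
  satisfied 4 clause(s); 3 remain; assigned so far: [2]
unit clause [5] forces x5=T; simplify:
  drop -5 from [-5, 4, -1] -> [4, -1]
  satisfied 1 clause(s); 2 remain; assigned so far: [2, 5]

Answer: 2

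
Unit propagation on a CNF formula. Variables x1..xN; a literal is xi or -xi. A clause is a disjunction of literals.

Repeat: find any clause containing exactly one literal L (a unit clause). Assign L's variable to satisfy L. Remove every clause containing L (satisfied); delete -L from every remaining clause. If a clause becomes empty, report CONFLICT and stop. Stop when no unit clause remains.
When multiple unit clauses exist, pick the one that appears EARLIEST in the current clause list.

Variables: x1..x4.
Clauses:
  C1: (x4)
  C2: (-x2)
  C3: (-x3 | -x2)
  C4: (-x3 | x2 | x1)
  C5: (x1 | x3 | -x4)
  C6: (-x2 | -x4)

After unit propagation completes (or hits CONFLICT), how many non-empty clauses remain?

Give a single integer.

unit clause [4] forces x4=T; simplify:
  drop -4 from [1, 3, -4] -> [1, 3]
  drop -4 from [-2, -4] -> [-2]
  satisfied 1 clause(s); 5 remain; assigned so far: [4]
unit clause [-2] forces x2=F; simplify:
  drop 2 from [-3, 2, 1] -> [-3, 1]
  satisfied 3 clause(s); 2 remain; assigned so far: [2, 4]

Answer: 2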